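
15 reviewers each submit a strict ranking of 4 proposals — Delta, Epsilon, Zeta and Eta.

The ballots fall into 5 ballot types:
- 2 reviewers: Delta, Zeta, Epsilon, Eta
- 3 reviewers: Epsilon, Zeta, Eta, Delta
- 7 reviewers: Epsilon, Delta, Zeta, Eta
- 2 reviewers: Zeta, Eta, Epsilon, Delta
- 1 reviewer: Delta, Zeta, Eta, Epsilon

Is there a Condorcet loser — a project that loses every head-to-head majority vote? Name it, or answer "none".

Head-to-head results (15 reviewers):
Delta vs Epsilon: 2+1 = 3 for Delta, 12 for Epsilon — Epsilon by 12–3.
Delta vs Zeta: Delta, 10–5.
Delta vs Eta: Delta preferred on 2+7+1 = 10 ballots; Delta wins 10–5.
Epsilon vs Zeta: Epsilon, 10–5.
Epsilon vs Eta: Epsilon, 12–3.
Zeta vs Eta: Zeta wins 15–0.
Eta loses to every other project — it is the Condorcet loser.

Eta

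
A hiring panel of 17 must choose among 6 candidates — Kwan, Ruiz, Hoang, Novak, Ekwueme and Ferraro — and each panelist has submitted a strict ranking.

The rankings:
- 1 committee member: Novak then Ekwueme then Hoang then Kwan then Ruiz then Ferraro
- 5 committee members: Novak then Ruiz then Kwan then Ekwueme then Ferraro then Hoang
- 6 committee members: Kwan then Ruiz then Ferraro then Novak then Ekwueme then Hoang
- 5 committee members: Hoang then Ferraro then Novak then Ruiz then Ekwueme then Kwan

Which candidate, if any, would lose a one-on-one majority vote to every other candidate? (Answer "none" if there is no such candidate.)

Hoang

Head-to-head results (17 committee members):
Kwan–Ruiz: Ruiz 10–7.
Kwan vs Hoang: Kwan wins 11–6.
Kwan vs Novak: Novak wins 11–6.
Kwan–Ekwueme: Kwan 11–6.
Kwan vs Ferraro: Kwan, 12–5.
Ruiz–Hoang: Ruiz 11–6.
Ruiz–Novak: Novak 11–6.
Ruiz vs Ekwueme: Ruiz preferred on 5+6+5 = 16 ballots; Ruiz wins 16–1.
Ruiz vs Ferraro: Ruiz preferred on 1+5+6 = 12 ballots; Ruiz wins 12–5.
Hoang vs Novak: Novak, 12–5.
Hoang vs Ekwueme: 5 for Hoang, 12 for Ekwueme — Ekwueme by 12–5.
Hoang–Ferraro: Ferraro 11–6.
Novak vs Ekwueme: 1+5+6+5 = 17 for Novak, 0 for Ekwueme — Novak by 17–0.
Novak vs Ferraro: 1+5 = 6 for Novak, 11 for Ferraro — Ferraro by 11–6.
Ekwueme vs Ferraro: Ekwueme preferred on 1+5 = 6 ballots; Ferraro wins 11–6.
Hoang loses to every other candidate — it is the Condorcet loser.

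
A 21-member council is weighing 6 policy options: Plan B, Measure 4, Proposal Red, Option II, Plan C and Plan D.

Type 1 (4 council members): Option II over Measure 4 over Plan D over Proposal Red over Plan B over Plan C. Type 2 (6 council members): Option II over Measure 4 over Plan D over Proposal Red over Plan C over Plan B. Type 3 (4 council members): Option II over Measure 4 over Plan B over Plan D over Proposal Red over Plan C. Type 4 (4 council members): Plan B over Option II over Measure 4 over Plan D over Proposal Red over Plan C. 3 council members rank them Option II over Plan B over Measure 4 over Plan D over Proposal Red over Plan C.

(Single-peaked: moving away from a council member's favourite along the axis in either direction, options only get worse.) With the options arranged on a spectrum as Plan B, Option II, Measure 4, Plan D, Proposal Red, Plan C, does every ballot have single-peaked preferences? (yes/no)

yes

Axis positions: Plan B=1, Option II=2, Measure 4=3, Plan D=4, Proposal Red=5, Plan C=6.
Type 1 (peak Option II at position 2): ranking walks positions 2-3-4-5-1-6, expanding outward from the peak — single-peaked.
Type 2 (peak Option II at position 2): ranking walks positions 2-3-4-5-6-1, expanding outward from the peak — single-peaked.
Type 3 (peak Option II at position 2): ranking walks positions 2-3-1-4-5-6, expanding outward from the peak — single-peaked.
Type 4 (peak Plan B at position 1): ranking walks positions 1-2-3-4-5-6, expanding outward from the peak — single-peaked.
Type 5 (peak Option II at position 2): ranking walks positions 2-1-3-4-5-6, expanding outward from the peak — single-peaked.
Every ranking is single-peaked on this axis.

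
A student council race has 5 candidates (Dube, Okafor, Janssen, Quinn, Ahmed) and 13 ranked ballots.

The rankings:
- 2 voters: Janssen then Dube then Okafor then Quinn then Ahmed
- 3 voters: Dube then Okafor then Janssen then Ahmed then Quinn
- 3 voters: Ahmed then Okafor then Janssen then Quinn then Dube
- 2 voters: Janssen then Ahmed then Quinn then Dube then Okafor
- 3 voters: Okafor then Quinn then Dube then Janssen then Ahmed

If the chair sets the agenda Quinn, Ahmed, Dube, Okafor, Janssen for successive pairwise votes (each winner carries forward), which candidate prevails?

Janssen

Round 1: Quinn vs Ahmed — 5–8, Ahmed advances.
Round 2: Ahmed vs Dube — 5–8, Dube advances.
Round 3: Dube vs Okafor — 7–6, Dube advances.
Round 4: Dube vs Janssen — 6–7, Janssen advances.
The agenda winner is Janssen.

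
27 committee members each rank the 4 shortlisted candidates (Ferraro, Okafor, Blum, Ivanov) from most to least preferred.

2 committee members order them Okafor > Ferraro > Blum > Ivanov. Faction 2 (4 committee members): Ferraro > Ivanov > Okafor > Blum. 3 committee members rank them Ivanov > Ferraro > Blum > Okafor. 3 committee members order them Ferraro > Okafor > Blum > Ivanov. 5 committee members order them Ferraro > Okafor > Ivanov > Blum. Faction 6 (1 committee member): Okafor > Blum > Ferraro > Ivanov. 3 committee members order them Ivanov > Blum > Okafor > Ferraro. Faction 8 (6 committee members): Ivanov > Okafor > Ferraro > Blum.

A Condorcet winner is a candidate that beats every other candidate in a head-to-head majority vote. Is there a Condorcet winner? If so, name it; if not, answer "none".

Head-to-head results (27 committee members):
Ferraro vs Okafor: Ferraro, 15–12.
Ferraro vs Blum: Ferraro, 23–4.
Ferraro–Ivanov: Ferraro 15–12.
Okafor vs Blum: Okafor wins 21–6.
Okafor–Ivanov: Ivanov 16–11.
Blum vs Ivanov: Ivanov, 21–6.
Ferraro beats each of Okafor, Blum, Ivanov — Ferraro is the Condorcet winner.

Ferraro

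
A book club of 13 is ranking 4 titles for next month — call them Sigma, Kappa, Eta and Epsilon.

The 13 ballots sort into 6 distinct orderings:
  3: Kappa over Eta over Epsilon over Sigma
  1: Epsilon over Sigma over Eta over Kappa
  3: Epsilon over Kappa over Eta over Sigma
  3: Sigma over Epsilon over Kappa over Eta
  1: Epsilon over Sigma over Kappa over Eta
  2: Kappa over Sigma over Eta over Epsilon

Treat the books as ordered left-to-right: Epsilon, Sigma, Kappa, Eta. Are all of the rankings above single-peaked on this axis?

Axis positions: Epsilon=1, Sigma=2, Kappa=3, Eta=4.
Cluster 1: ranking walks positions 3-4-1-2; Epsilon is ranked above Sigma even though Sigma lies between Epsilon and the peak Kappa on the axis — preferences dip and rise again. Not single-peaked.
Cluster 2: ranking walks positions 1-2-4-3; Eta is ranked above Kappa even though Kappa lies between Eta and the peak Epsilon on the axis — preferences dip and rise again. Not single-peaked.
Cluster 3: ranking walks positions 1-3-4-2; Kappa is ranked above Sigma even though Sigma lies between Kappa and the peak Epsilon on the axis — preferences dip and rise again. Not single-peaked.
Cluster 4 (peak Sigma at position 2): ranking walks positions 2-1-3-4, expanding outward from the peak — single-peaked.
Cluster 5 (peak Epsilon at position 1): ranking walks positions 1-2-3-4, expanding outward from the peak — single-peaked.
Cluster 6 (peak Kappa at position 3): ranking walks positions 3-2-4-1, expanding outward from the peak — single-peaked.
Cluster 1 violates single-peakedness, so the profile is not single-peaked on this axis.

no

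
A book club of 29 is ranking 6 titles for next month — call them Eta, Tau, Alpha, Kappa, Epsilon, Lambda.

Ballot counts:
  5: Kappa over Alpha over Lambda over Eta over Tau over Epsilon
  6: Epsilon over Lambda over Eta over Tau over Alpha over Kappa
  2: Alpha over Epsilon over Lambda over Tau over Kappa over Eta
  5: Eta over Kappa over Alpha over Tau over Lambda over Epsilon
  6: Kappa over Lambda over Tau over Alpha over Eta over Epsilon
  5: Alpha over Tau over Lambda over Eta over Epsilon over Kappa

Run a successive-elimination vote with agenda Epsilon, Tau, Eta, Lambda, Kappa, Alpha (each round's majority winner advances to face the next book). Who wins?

Round 1: Epsilon vs Tau — 8–21, Tau advances.
Round 2: Tau vs Eta — 13–16, Eta advances.
Round 3: Eta vs Lambda — 5–24, Lambda advances.
Round 4: Lambda vs Kappa — 13–16, Kappa advances.
Round 5: Kappa vs Alpha — 16–13, Kappa advances.
Kappa survives the agenda.

Kappa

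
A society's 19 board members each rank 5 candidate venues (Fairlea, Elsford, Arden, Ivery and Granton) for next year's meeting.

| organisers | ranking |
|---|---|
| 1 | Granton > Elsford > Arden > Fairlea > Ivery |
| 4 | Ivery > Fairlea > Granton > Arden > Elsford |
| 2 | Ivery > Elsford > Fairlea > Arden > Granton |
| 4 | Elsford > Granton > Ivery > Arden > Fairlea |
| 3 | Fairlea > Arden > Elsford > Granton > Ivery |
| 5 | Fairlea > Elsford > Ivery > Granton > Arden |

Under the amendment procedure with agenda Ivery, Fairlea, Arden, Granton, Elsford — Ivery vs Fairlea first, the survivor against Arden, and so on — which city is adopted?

Elsford

Round 1: Ivery vs Fairlea — 10–9, Ivery advances.
Round 2: Ivery vs Arden — 15–4, Ivery advances.
Round 3: Ivery vs Granton — 11–8, Ivery advances.
Round 4: Ivery vs Elsford — 6–13, Elsford advances.
Elsford survives the agenda.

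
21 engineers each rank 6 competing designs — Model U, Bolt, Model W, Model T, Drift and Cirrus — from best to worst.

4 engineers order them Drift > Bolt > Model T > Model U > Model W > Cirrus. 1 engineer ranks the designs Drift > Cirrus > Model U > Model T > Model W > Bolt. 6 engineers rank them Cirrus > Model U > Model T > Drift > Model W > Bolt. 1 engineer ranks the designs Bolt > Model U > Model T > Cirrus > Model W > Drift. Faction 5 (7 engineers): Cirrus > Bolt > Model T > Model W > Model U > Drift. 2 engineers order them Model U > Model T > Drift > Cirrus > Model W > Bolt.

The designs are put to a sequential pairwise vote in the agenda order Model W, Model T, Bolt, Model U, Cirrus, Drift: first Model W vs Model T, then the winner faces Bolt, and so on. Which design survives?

Cirrus

Round 1: Model W vs Model T — 0–21, Model T advances.
Round 2: Model T vs Bolt — 9–12, Bolt advances.
Round 3: Bolt vs Model U — 12–9, Bolt advances.
Round 4: Bolt vs Cirrus — 5–16, Cirrus advances.
Round 5: Cirrus vs Drift — 14–7, Cirrus advances.
The agenda winner is Cirrus.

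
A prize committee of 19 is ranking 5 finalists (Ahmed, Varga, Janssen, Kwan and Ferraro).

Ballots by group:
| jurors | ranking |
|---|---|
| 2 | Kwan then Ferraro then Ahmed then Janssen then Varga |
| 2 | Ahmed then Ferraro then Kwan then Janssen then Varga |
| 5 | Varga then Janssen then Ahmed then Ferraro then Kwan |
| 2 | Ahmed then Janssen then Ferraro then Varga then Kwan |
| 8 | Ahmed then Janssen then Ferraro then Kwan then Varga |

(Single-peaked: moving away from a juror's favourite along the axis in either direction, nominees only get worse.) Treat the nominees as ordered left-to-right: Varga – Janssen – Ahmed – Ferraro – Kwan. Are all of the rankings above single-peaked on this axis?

yes

Axis positions: Varga=1, Janssen=2, Ahmed=3, Ferraro=4, Kwan=5.
Group 1 (peak Kwan at position 5): ranking walks positions 5-4-3-2-1, expanding outward from the peak — single-peaked.
Group 2 (peak Ahmed at position 3): ranking walks positions 3-4-5-2-1, expanding outward from the peak — single-peaked.
Group 3 (peak Varga at position 1): ranking walks positions 1-2-3-4-5, expanding outward from the peak — single-peaked.
Group 4 (peak Ahmed at position 3): ranking walks positions 3-2-4-1-5, expanding outward from the peak — single-peaked.
Group 5 (peak Ahmed at position 3): ranking walks positions 3-2-4-5-1, expanding outward from the peak — single-peaked.
Every ranking is single-peaked on this axis.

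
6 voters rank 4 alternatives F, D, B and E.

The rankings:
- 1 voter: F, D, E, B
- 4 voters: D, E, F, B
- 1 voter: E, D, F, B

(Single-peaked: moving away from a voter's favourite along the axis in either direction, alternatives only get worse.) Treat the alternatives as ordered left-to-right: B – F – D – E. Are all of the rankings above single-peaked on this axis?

Axis positions: B=1, F=2, D=3, E=4.
Type 1 (peak F at position 2): ranking walks positions 2-3-4-1, expanding outward from the peak — single-peaked.
Type 2 (peak D at position 3): ranking walks positions 3-4-2-1, expanding outward from the peak — single-peaked.
Type 3 (peak E at position 4): ranking walks positions 4-3-2-1, expanding outward from the peak — single-peaked.
Every ranking is single-peaked on this axis.

yes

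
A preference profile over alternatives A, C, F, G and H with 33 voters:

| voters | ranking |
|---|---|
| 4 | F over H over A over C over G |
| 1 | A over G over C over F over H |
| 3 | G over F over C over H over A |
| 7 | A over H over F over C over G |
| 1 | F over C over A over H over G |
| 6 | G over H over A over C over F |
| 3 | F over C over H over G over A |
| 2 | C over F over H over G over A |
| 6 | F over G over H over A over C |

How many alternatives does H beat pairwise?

3

H against each rival (33 voters):
H vs A: H is ranked higher on 4+3+6+3+2+6 = 24 ballots, A on 9. H wins 24–9.
H vs C: 23 to 10, H.
H vs F: 7+6 = 13 for H, 20 for F — F by 20–13.
H vs G: H, 17–16.
H beats A, C, G; loses to F — 3 pairwise wins.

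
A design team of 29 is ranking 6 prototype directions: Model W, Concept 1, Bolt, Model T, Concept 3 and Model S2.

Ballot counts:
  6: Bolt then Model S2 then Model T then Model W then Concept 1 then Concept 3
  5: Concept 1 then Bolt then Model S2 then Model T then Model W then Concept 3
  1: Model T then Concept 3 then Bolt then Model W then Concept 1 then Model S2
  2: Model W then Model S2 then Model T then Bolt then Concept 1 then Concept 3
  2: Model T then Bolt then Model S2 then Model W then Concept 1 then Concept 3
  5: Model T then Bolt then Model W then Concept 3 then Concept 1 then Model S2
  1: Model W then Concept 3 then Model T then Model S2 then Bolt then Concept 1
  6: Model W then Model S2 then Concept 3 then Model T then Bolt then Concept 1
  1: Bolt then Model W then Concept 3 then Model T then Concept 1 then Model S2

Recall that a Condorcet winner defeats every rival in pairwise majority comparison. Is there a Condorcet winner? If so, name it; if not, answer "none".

Check each pair by majority over 29 ballots:
Model W–Concept 1: Model W 24–5.
Model W vs Bolt: Model W preferred on 2+1+6 = 9 ballots; Bolt wins 20–9.
Model W vs Model T: Model T, 19–10.
Model W vs Concept 3: 28 to 1, Model W.
Model W vs Model S2: 1+2+5+1+6+1 = 16 for Model W, 13 for Model S2 — Model W by 16–13.
Concept 1 vs Bolt: Bolt wins 24–5.
Concept 1–Model T: Model T 24–5.
Concept 1 vs Concept 3: 6+5+2+2 = 15 for Concept 1, 14 for Concept 3 — Concept 1 by 15–14.
Concept 1 vs Model S2: Model S2 wins 17–12.
Bolt vs Model T: 12 to 17, Model T.
Bolt vs Concept 3: Bolt preferred on 6+5+2+2+5+1 = 21 ballots; Bolt wins 21–8.
Bolt vs Model S2: Bolt wins 20–9.
Model T–Concept 3: Model T 21–8.
Model T–Model S2: Model S2 19–10.
Concept 3 vs Model S2: Concept 3 is ranked higher on 1+5+1+1 = 8 ballots, Model S2 on 21. Model S2 wins 21–8.
No design is unbeaten: Model W loses to Bolt; Concept 1 loses to Model W; Bolt loses to Model T; Model T loses to Model S2; Concept 3 loses to Model W; Model S2 loses to Model W. In particular Model W → Model S2 → Model T → Model W is a majority cycle — no Condorcet winner exists.

none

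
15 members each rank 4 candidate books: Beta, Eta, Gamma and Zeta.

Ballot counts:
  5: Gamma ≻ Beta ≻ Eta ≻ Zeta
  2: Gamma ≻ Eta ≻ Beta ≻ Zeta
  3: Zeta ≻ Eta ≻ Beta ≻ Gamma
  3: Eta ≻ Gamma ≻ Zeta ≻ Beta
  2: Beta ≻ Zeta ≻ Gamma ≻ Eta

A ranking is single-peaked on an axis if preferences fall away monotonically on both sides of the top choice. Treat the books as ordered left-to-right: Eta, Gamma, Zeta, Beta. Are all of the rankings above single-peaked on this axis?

Axis positions: Eta=1, Gamma=2, Zeta=3, Beta=4.
Bloc 1: ranking walks positions 2-4-1-3; Beta is ranked above Zeta even though Zeta lies between Beta and the peak Gamma on the axis — preferences dip and rise again. Not single-peaked.
Bloc 2: ranking walks positions 2-1-4-3; Beta is ranked above Zeta even though Zeta lies between Beta and the peak Gamma on the axis — preferences dip and rise again. Not single-peaked.
Bloc 3: ranking walks positions 3-1-4-2; Eta is ranked above Gamma even though Gamma lies between Eta and the peak Zeta on the axis — preferences dip and rise again. Not single-peaked.
Bloc 4 (peak Eta at position 1): ranking walks positions 1-2-3-4, expanding outward from the peak — single-peaked.
Bloc 5 (peak Beta at position 4): ranking walks positions 4-3-2-1, expanding outward from the peak — single-peaked.
Bloc 1 violates single-peakedness, so the profile is not single-peaked on this axis.

no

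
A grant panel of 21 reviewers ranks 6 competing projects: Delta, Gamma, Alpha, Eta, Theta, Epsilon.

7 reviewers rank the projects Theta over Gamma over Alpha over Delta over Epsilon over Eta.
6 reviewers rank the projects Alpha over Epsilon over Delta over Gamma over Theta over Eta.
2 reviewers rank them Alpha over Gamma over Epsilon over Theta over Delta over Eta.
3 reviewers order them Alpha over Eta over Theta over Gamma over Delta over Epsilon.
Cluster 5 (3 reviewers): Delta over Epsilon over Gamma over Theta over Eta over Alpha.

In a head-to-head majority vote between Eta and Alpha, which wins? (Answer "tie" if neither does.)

Ballots ranking Eta above Alpha: 3.
Ballots ranking Alpha above Eta: 21 − 3 = 18.
Alpha wins the head-to-head 18–3.

Alpha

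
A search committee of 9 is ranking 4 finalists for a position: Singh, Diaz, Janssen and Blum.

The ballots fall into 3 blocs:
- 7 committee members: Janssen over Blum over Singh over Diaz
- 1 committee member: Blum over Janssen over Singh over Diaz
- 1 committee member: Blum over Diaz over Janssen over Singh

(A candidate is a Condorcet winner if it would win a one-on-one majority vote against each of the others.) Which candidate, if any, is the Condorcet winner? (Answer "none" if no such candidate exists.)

Janssen

Check each pair by majority over 9 ballots:
Singh vs Diaz: Singh wins 8–1.
Singh vs Janssen: Janssen, 9–0.
Singh vs Blum: Blum, 9–0.
Diaz vs Janssen: Janssen, 8–1.
Diaz vs Blum: Blum wins 9–0.
Janssen–Blum: Janssen 7–2.
Janssen defeats every rival head-to-head and is the Condorcet winner.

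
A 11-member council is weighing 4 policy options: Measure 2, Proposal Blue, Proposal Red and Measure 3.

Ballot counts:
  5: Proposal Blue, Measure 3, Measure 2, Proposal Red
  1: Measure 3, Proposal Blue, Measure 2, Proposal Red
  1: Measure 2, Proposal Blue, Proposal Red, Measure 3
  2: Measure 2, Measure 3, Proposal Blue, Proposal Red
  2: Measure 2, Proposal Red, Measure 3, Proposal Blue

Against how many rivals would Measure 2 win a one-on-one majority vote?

1

Measure 2 against each rival (11 council members):
Measure 2 vs Proposal Blue: 5 to 6, Proposal Blue.
Measure 2 vs Proposal Red: Measure 2 is ranked higher on 5+1+1+2+2 = 11 ballots, Proposal Red on 0. Measure 2 wins 11–0.
Measure 2 vs Measure 3: Measure 3 wins 6–5.
Measure 2 beats Proposal Red; loses to Proposal Blue, Measure 3 — 1 pairwise win.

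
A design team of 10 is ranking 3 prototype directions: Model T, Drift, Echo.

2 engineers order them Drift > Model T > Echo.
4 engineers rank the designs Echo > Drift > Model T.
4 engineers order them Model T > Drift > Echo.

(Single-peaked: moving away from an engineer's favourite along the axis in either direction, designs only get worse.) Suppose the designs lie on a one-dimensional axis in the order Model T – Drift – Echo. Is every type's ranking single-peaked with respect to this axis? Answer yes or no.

yes

Axis positions: Model T=1, Drift=2, Echo=3.
Type 1 (peak Drift at position 2): ranking walks positions 2-1-3, expanding outward from the peak — single-peaked.
Type 2 (peak Echo at position 3): ranking walks positions 3-2-1, expanding outward from the peak — single-peaked.
Type 3 (peak Model T at position 1): ranking walks positions 1-2-3, expanding outward from the peak — single-peaked.
Every ranking is single-peaked on this axis.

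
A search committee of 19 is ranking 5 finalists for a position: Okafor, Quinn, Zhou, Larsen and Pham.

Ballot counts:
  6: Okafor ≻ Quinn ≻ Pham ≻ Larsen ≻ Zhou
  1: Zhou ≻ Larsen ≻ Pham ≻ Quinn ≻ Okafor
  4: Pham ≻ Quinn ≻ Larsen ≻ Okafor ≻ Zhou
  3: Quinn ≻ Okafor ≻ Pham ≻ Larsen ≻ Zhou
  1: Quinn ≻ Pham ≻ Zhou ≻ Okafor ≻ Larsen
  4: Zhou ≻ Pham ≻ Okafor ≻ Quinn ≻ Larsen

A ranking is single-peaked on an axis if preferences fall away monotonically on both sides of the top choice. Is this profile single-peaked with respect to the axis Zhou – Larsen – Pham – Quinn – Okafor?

no

Axis positions: Zhou=1, Larsen=2, Pham=3, Quinn=4, Okafor=5.
Type 1 (peak Okafor at position 5): ranking walks positions 5-4-3-2-1, expanding outward from the peak — single-peaked.
Type 2 (peak Zhou at position 1): ranking walks positions 1-2-3-4-5, expanding outward from the peak — single-peaked.
Type 3 (peak Pham at position 3): ranking walks positions 3-4-2-5-1, expanding outward from the peak — single-peaked.
Type 4 (peak Quinn at position 4): ranking walks positions 4-5-3-2-1, expanding outward from the peak — single-peaked.
Type 5: ranking walks positions 4-3-1-5-2; Zhou is ranked above Larsen even though Larsen lies between Zhou and the peak Quinn on the axis — preferences dip and rise again. Not single-peaked.
Type 6: ranking walks positions 1-3-5-4-2; Pham is ranked above Larsen even though Larsen lies between Pham and the peak Zhou on the axis — preferences dip and rise again. Not single-peaked.
Type 5 violates single-peakedness, so the profile is not single-peaked on this axis.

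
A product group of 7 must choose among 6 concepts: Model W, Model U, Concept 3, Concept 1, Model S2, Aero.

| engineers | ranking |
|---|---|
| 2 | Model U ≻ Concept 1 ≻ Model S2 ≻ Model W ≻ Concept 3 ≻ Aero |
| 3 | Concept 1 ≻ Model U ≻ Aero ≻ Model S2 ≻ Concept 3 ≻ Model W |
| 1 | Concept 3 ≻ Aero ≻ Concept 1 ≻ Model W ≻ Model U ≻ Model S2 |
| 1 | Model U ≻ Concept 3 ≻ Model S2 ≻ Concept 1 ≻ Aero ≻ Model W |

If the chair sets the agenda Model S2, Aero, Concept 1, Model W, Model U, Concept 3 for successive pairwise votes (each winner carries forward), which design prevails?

Round 1: Model S2 vs Aero — 3–4, Aero advances.
Round 2: Aero vs Concept 1 — 1–6, Concept 1 advances.
Round 3: Concept 1 vs Model W — 7–0, Concept 1 advances.
Round 4: Concept 1 vs Model U — 4–3, Concept 1 advances.
Round 5: Concept 1 vs Concept 3 — 5–2, Concept 1 advances.
Concept 1 survives the agenda.

Concept 1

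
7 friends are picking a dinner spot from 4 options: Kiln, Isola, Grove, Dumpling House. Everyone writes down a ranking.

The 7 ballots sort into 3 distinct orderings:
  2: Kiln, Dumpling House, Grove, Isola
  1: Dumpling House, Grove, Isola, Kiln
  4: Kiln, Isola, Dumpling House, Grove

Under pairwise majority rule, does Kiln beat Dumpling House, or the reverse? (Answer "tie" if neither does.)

Ballots ranking Kiln above Dumpling House: 2 + 4 = 6.
Ballots ranking Dumpling House above Kiln: 7 − 6 = 1.
Kiln wins the head-to-head 6–1.

Kiln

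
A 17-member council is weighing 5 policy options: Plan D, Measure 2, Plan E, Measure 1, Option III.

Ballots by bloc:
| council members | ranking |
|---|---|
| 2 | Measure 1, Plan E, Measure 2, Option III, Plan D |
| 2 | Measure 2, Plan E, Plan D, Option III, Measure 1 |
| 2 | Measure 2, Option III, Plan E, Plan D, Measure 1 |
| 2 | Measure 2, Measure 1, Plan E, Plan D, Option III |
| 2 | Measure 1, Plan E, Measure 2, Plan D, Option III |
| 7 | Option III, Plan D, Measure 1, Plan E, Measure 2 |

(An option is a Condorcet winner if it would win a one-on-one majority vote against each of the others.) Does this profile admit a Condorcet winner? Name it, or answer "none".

Check each pair by majority over 17 ballots:
Plan D vs Measure 2: Measure 2 wins 10–7.
Plan D vs Plan E: Plan E wins 10–7.
Plan D vs Measure 1: Plan D, 11–6.
Plan D vs Option III: Plan D is ranked higher on 2+2+2 = 6 ballots, Option III on 11. Option III wins 11–6.
Measure 2 vs Plan E: Plan E, 11–6.
Measure 2 vs Measure 1: Measure 2 preferred on 2+2+2 = 6 ballots; Measure 1 wins 11–6.
Measure 2 vs Option III: Measure 2 preferred on 2+2+2+2+2 = 10 ballots; Measure 2 wins 10–7.
Plan E vs Measure 1: Measure 1, 13–4.
Plan E vs Option III: Plan E preferred on 2+2+2+2 = 8 ballots; Option III wins 9–8.
Measure 1 vs Option III: 6 to 11, Option III.
Each option drops at least one matchup (Plan D loses to Measure 2; Measure 2 loses to Plan E; Plan E loses to Measure 1; Measure 1 loses to Plan D; Option III loses to Measure 2); the cycle Plan D beats Measure 1 beats Measure 2 beats Plan D rules out a Condorcet winner.

none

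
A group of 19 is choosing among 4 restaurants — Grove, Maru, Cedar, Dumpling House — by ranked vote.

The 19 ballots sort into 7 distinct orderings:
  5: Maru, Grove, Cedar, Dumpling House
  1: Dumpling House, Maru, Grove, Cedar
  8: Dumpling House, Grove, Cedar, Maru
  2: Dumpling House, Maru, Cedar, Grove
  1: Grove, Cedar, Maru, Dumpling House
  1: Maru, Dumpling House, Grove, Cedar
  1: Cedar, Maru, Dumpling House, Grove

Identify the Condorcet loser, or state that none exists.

none

Head-to-head results (19 friends):
Grove–Maru: Maru 10–9.
Grove vs Cedar: Grove wins 16–3.
Grove–Dumpling House: Dumpling House 13–6.
Maru vs Cedar: 9 to 10, Cedar.
Maru vs Dumpling House: Maru is ranked higher on 5+1+1+1 = 8 ballots, Dumpling House on 11. Dumpling House wins 11–8.
Cedar vs Dumpling House: 5+1+1 = 7 for Cedar, 12 for Dumpling House — Dumpling House by 12–7.
No restaurant is winless: Grove beats Cedar; Maru beats Grove; Cedar beats Maru; Dumpling House beats Grove. There is no Condorcet loser.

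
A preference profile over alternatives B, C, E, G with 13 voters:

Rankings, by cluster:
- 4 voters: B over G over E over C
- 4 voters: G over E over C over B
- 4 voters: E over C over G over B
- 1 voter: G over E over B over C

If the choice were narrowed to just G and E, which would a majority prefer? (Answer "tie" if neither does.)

G

Ballots ranking G above E: 4 + 4 + 1 = 9.
Ballots ranking E above G: 13 − 9 = 4.
G wins the head-to-head 9–4.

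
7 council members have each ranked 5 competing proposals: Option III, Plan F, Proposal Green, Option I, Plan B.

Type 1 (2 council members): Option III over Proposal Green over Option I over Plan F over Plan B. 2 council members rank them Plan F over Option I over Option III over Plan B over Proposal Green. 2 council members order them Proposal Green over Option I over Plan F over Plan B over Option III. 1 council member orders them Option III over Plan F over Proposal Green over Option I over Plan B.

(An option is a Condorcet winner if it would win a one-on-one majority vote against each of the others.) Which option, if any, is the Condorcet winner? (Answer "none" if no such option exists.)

none

Check each pair by majority over 7 ballots:
Option III–Plan F: Plan F 4–3.
Option III vs Proposal Green: Option III wins 5–2.
Option III–Option I: Option I 4–3.
Option III–Plan B: Option III 5–2.
Plan F–Proposal Green: Proposal Green 4–3.
Plan F vs Option I: Option I wins 4–3.
Plan F vs Plan B: Plan F, 7–0.
Proposal Green–Option I: Proposal Green 5–2.
Proposal Green–Plan B: Proposal Green 5–2.
Option I vs Plan B: Option I, 7–0.
No option is unbeaten: Option III loses to Plan F; Plan F loses to Proposal Green; Proposal Green loses to Option III; Option I loses to Proposal Green; Plan B loses to Option III. In particular Option III beats Proposal Green beats Plan F beats Option III is a majority cycle — no Condorcet winner exists.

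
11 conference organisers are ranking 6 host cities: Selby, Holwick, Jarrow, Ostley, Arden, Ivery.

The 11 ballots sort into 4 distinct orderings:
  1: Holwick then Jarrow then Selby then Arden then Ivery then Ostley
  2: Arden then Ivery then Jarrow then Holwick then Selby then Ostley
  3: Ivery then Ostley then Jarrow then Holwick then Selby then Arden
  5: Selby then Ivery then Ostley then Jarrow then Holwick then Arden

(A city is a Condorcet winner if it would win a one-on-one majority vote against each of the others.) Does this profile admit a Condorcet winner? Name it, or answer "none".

Pairwise majorities:
Selby–Holwick: Holwick 6–5.
Selby vs Jarrow: Jarrow, 6–5.
Selby–Ostley: Selby 8–3.
Selby vs Arden: Selby wins 9–2.
Selby vs Ivery: Selby wins 6–5.
Holwick vs Jarrow: Jarrow, 10–1.
Holwick vs Ostley: Ostley wins 8–3.
Holwick–Arden: Holwick 9–2.
Holwick vs Ivery: Ivery, 10–1.
Jarrow vs Ostley: Ostley, 8–3.
Jarrow–Arden: Jarrow 9–2.
Jarrow vs Ivery: Ivery, 10–1.
Ostley vs Arden: Ostley wins 8–3.
Ostley vs Ivery: Ivery wins 11–0.
Arden–Ivery: Ivery 8–3.
No city is unbeaten: Selby loses to Holwick; Holwick loses to Jarrow; Jarrow loses to Ostley; Ostley loses to Selby; Arden loses to Selby; Ivery loses to Selby. In particular Selby > Ostley > Holwick > Selby is a majority cycle — no Condorcet winner exists.

none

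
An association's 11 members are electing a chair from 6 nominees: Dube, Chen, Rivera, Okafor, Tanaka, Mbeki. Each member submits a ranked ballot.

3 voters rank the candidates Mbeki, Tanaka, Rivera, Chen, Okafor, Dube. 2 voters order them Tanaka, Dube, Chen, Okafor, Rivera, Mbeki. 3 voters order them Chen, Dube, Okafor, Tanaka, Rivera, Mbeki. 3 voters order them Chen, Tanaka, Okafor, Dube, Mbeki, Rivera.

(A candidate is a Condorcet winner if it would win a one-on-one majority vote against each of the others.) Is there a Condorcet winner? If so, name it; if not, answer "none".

Chen

Head-to-head results (11 voters):
Dube–Chen: Chen 9–2.
Dube vs Rivera: Dube wins 8–3.
Dube vs Okafor: Dube is ranked higher on 2+3 = 5 ballots, Okafor on 6. Okafor wins 6–5.
Dube vs Tanaka: Dube preferred on 3 ballots; Tanaka wins 8–3.
Dube vs Mbeki: Dube preferred on 2+3+3 = 8 ballots; Dube wins 8–3.
Chen vs Rivera: Chen is ranked higher on 2+3+3 = 8 ballots, Rivera on 3. Chen wins 8–3.
Chen vs Okafor: Chen, 11–0.
Chen–Tanaka: Chen 6–5.
Chen vs Mbeki: Chen, 8–3.
Rivera vs Okafor: Okafor, 8–3.
Rivera vs Tanaka: 0 for Rivera, 11 for Tanaka — Tanaka by 11–0.
Rivera–Mbeki: Mbeki 6–5.
Okafor vs Tanaka: 3 for Okafor, 8 for Tanaka — Tanaka by 8–3.
Okafor–Mbeki: Okafor 8–3.
Tanaka–Mbeki: Tanaka 8–3.
Chen defeats every rival head-to-head and is the Condorcet winner.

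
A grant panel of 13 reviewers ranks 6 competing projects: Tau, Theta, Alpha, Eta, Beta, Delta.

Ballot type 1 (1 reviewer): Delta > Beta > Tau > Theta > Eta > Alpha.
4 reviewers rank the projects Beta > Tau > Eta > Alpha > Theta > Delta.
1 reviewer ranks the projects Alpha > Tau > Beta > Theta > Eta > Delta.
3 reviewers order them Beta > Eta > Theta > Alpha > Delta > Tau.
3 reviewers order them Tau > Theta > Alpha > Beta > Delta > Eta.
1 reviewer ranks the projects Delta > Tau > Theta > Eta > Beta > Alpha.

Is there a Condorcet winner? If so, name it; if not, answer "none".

Head-to-head results (13 reviewers):
Tau vs Theta: Tau is ranked higher on 1+4+1+3+1 = 10 ballots, Theta on 3. Tau wins 10–3.
Tau vs Alpha: Tau wins 9–4.
Tau vs Eta: Tau, 10–3.
Tau–Beta: Beta 8–5.
Tau vs Delta: 8 to 5, Tau.
Theta vs Alpha: Theta wins 8–5.
Theta vs Eta: Theta is ranked higher on 1+1+3+1 = 6 ballots, Eta on 7. Eta wins 7–6.
Theta vs Beta: Beta, 9–4.
Theta–Delta: Theta 11–2.
Alpha vs Eta: Alpha preferred on 1+3 = 4 ballots; Eta wins 9–4.
Alpha–Beta: Beta 9–4.
Alpha–Delta: Alpha 11–2.
Eta vs Beta: Eta preferred on 1 ballot; Beta wins 12–1.
Eta vs Delta: Eta, 8–5.
Beta vs Delta: Beta wins 11–2.
Beta defeats every rival head-to-head and is the Condorcet winner.

Beta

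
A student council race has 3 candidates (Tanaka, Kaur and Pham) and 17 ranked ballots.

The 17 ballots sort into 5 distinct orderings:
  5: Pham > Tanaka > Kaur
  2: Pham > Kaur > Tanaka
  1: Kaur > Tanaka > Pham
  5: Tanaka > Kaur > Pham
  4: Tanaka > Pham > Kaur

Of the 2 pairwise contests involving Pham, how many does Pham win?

1

Pham against each rival (17 voters):
Pham vs Tanaka: Pham preferred on 5+2 = 7 ballots; Tanaka wins 10–7.
Pham vs Kaur: Pham wins 11–6.
Pham beats Kaur; loses to Tanaka — 1 pairwise win.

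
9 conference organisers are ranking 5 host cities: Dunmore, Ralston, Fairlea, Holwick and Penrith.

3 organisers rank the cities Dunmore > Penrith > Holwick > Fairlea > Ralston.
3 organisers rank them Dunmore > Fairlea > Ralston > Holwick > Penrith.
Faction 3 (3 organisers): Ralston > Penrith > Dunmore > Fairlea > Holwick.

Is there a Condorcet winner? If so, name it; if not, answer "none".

Pairwise majorities:
Dunmore vs Ralston: Dunmore, 6–3.
Dunmore vs Fairlea: Dunmore, 9–0.
Dunmore vs Holwick: Dunmore preferred on 3+3+3 = 9 ballots; Dunmore wins 9–0.
Dunmore vs Penrith: Dunmore is ranked higher on 3+3 = 6 ballots, Penrith on 3. Dunmore wins 6–3.
Ralston vs Fairlea: Fairlea wins 6–3.
Ralston vs Holwick: Ralston, 6–3.
Ralston vs Penrith: Ralston is ranked higher on 3+3 = 6 ballots, Penrith on 3. Ralston wins 6–3.
Fairlea vs Holwick: Fairlea preferred on 3+3 = 6 ballots; Fairlea wins 6–3.
Fairlea vs Penrith: Fairlea is ranked higher on 3 ballots, Penrith on 6. Penrith wins 6–3.
Holwick vs Penrith: 3 to 6, Penrith.
Dunmore wins every pairwise contest, so Dunmore is the Condorcet winner.

Dunmore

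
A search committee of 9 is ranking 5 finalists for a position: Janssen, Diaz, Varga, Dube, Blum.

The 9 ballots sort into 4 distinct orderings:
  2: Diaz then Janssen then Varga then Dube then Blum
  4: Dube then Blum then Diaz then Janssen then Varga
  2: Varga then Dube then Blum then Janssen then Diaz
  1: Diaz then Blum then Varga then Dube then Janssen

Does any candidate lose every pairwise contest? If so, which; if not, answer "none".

none

Head-to-head results (9 committee members):
Janssen vs Diaz: 2 to 7, Diaz.
Janssen vs Varga: 2+4 = 6 for Janssen, 3 for Varga — Janssen by 6–3.
Janssen vs Dube: 2 to 7, Dube.
Janssen vs Blum: Blum, 7–2.
Diaz–Varga: Diaz 7–2.
Diaz vs Dube: Diaz preferred on 2+1 = 3 ballots; Dube wins 6–3.
Diaz–Blum: Blum 6–3.
Varga vs Dube: Varga, 5–4.
Varga vs Blum: 4 to 5, Blum.
Dube vs Blum: 8 to 1, Dube.
Each candidate has at least one pairwise win (Janssen beats Varga; Diaz beats Janssen; Varga beats Dube; Dube beats Janssen; Blum beats Janssen) — no Condorcet loser.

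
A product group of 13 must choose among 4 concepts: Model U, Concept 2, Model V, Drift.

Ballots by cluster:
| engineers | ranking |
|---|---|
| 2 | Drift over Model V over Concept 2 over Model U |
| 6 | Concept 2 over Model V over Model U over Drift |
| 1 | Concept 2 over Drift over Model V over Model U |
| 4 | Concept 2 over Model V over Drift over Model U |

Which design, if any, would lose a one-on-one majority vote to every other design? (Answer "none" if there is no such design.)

Pairwise majorities:
Model U vs Concept 2: 0 to 13, Concept 2.
Model U vs Model V: Model V wins 13–0.
Model U vs Drift: 6 for Model U, 7 for Drift — Drift by 7–6.
Concept 2 vs Model V: Concept 2 wins 11–2.
Concept 2 vs Drift: Concept 2, 11–2.
Model V vs Drift: Model V wins 10–3.
Model U loses to every other design — it is the Condorcet loser.

Model U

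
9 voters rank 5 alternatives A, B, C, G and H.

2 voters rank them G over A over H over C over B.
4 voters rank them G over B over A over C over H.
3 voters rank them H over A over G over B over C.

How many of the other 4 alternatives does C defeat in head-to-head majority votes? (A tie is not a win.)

0

C against each rival (9 voters):
C vs A: C is ranked higher on 0 ballots, A on 9. A wins 9–0.
C vs B: 2 for C, 7 for B — B by 7–2.
C vs G: 0 to 9, G.
C vs H: H wins 5–4.
C beats no one; loses to A, B, G, H — 0 pairwise wins.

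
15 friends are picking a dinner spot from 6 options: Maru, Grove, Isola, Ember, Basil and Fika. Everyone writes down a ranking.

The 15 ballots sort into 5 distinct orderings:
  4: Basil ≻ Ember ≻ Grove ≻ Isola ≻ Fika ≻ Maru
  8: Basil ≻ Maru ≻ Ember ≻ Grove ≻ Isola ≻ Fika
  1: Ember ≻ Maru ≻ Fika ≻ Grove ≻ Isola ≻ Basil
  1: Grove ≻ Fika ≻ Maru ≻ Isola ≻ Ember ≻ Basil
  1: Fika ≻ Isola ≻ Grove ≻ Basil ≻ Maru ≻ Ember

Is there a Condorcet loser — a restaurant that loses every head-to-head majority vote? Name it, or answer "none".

Head-to-head results (15 friends):
Maru vs Grove: Maru is ranked higher on 8+1 = 9 ballots, Grove on 6. Maru wins 9–6.
Maru vs Isola: Maru, 10–5.
Maru vs Ember: Maru preferred on 8+1+1 = 10 ballots; Maru wins 10–5.
Maru–Basil: Basil 13–2.
Maru vs Fika: Maru, 9–6.
Grove–Isola: Grove 14–1.
Grove vs Ember: Ember, 13–2.
Grove vs Basil: Basil wins 12–3.
Grove vs Fika: 4+8+1 = 13 for Grove, 2 for Fika — Grove by 13–2.
Isola vs Ember: Ember wins 13–2.
Isola vs Basil: Isola is ranked higher on 1+1+1 = 3 ballots, Basil on 12. Basil wins 12–3.
Isola vs Fika: Isola preferred on 4+8 = 12 ballots; Isola wins 12–3.
Ember vs Basil: Ember preferred on 1+1 = 2 ballots; Basil wins 13–2.
Ember vs Fika: 4+8+1 = 13 for Ember, 2 for Fika — Ember by 13–2.
Basil vs Fika: Basil, 12–3.
Fika is beaten in every head-to-head and is the Condorcet loser.

Fika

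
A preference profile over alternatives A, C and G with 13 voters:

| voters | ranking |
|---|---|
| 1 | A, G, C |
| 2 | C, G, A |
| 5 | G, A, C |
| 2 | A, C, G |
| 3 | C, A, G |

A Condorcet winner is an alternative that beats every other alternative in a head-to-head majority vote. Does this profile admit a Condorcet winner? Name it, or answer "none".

Pairwise majorities:
A vs C: 1+5+2 = 8 for A, 5 for C — A by 8–5.
A vs G: G, 7–6.
C vs G: C, 7–6.
Every alternative loses at least once (A loses to G; C loses to A; G loses to C). The majority relation contains the cycle A > C > G > A, so there is no Condorcet winner.

none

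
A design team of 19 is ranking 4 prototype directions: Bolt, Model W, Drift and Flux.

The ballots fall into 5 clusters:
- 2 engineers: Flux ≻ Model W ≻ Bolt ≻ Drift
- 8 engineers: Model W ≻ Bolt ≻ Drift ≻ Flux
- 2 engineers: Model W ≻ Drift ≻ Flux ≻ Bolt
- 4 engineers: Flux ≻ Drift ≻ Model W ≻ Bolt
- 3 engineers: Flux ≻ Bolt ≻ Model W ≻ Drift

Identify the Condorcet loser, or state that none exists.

none

Head-to-head results (19 engineers):
Bolt vs Model W: 3 to 16, Model W.
Bolt vs Drift: 13 to 6, Bolt.
Bolt–Flux: Flux 11–8.
Model W vs Drift: Model W wins 15–4.
Model W vs Flux: Model W, 10–9.
Drift vs Flux: Drift, 10–9.
No design is winless: Bolt beats Drift; Model W beats Bolt; Drift beats Flux; Flux beats Bolt. There is no Condorcet loser.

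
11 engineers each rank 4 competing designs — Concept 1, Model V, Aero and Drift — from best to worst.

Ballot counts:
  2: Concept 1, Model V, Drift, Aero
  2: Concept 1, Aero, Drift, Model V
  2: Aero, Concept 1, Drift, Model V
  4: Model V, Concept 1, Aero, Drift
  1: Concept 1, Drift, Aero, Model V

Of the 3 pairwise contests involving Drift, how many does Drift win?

Drift against each rival (11 engineers):
Drift vs Concept 1: Concept 1 wins 11–0.
Drift vs Model V: 5 to 6, Model V.
Drift–Aero: Aero 8–3.
Drift beats no one; loses to Concept 1, Model V, Aero — 0 pairwise wins.

0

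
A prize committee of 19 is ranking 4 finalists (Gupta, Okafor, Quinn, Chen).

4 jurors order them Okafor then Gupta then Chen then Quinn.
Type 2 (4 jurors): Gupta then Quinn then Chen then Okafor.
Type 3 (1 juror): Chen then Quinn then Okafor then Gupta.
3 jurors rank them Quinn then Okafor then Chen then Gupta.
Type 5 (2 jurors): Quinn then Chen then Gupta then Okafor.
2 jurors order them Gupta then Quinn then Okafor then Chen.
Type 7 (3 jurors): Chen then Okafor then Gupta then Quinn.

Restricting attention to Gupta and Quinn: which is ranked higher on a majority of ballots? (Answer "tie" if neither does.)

Gupta

Ballots ranking Gupta above Quinn: 4 + 4 + 2 + 3 = 13.
Ballots ranking Quinn above Gupta: 19 − 13 = 6.
Gupta wins the head-to-head 13–6.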